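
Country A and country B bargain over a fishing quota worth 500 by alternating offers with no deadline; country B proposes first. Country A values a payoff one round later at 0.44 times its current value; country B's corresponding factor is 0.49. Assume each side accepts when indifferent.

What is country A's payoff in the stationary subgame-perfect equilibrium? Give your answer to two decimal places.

143.04

In a stationary SPE each proposer offers the other exactly their discounted continuation value.
If country B keeps x when proposing and country A keeps y when proposing, then x = 500 − 0.44y and y = 500 − 0.49x.
Solving: x = 500(1 − 0.44) / (1 − 0.49·0.44) = 280 / 0.7844 ≈ 356.9607.
Country A gets 500 − 356.9607 ≈ 143.0393.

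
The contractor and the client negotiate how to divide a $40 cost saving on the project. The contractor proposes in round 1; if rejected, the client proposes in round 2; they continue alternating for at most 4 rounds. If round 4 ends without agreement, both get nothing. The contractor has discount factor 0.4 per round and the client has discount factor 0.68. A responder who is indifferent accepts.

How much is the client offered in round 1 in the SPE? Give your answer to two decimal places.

Solve by backward induction from round 4.
Round 4 (the client proposes): the contractor will accept anything ≥ 0, so the client offers 0 and keeps 40.
Round 3 (the contractor proposes): the client can get 40 next round, worth 0.68 × 40 = 27.2 now; the contractor offers that and keeps 12.8.
Round 2 (the client proposes): the contractor can get 12.8 next round, worth 0.4 × 12.8 = 5.12 now; the client offers that and keeps 34.88.
Round 1 (the contractor proposes): the client can get 34.88 next round, worth 0.68 × 34.88 = 23.7184 now, so the contractor offers 23.7184, keeping 16.2816.

23.72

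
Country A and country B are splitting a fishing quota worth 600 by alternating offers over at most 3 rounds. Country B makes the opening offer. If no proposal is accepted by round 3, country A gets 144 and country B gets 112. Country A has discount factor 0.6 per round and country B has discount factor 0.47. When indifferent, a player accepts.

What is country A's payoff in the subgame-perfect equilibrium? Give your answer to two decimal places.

231.41

Solve by backward induction from round 3.
Round 3 (country B proposes): country A gets 144 if talks fail, so country B offers 144 and keeps 456.
Round 2 (country A proposes): country B can get 456 next round, worth 0.47 × 456 = 214.32 now; country A offers that and keeps 385.68.
Round 1 (country B proposes): country A can get 385.68 next round, worth 0.6 × 385.68 = 231.408 now; country B offers that and keeps 368.592.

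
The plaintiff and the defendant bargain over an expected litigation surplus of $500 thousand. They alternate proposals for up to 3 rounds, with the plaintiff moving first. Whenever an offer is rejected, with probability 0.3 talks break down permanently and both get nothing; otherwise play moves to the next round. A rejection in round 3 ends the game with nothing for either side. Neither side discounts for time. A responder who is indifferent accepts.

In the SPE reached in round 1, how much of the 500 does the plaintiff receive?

395

Round 3 (the plaintiff proposes): the defendant will accept anything ≥ 0, so the plaintiff offers 0 and keeps 500.
Round 2 (the defendant proposes): rejecting gives the plaintiff an expected 0.7 × 500 = 350; the defendant offers that and keeps 150.
Round 1 (the plaintiff proposes): rejecting gives the defendant an expected 0.7 × 150 = 105, so the plaintiff offers 105, keeping 395.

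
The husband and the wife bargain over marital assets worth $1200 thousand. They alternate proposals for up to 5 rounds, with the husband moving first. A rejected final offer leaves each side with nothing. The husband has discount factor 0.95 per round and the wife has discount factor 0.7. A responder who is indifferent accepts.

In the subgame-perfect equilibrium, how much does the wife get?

Round 5 (the husband proposes): rejection yields 0 for the wife; the husband offers 0 and keeps 1200.
Round 4 (the wife proposes): the husband can get 1200 next round, worth 0.95 × 1200 = 1140 now. The wife offers 1140 and keeps 1200 − 1140 = 60.
Round 3 (the husband proposes): the wife can get 60 next round, worth 0.7 × 60 = 42 now; the husband offers that and keeps 1158.
Round 2 (the wife proposes): the husband can get 1158 next round, worth 0.95 × 1158 = 1100.1 now; the wife offers that and keeps 99.9.
Round 1 (the husband proposes): the wife can get 99.9 next round, worth 0.7 × 99.9 = 69.93 now, so the husband offers 69.93, keeping 1130.07.

69.93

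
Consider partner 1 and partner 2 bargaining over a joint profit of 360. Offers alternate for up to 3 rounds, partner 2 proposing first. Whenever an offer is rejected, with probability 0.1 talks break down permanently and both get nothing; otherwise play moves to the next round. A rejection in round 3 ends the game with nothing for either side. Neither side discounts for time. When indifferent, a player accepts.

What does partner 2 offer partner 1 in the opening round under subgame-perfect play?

Round 3 (partner 2 proposes): rejection yields 0 for partner 1; partner 2 offers 0 and keeps 360.
Round 2 (partner 1 proposes): rejecting gives partner 2 an expected 0.9 × 360 = 324. Partner 1 offers 324 and keeps 360 − 324 = 36.
Round 1 (partner 2 proposes): rejecting gives partner 1 an expected 0.9 × 36 = 32.4; partner 2 offers that and keeps 327.6.

32.4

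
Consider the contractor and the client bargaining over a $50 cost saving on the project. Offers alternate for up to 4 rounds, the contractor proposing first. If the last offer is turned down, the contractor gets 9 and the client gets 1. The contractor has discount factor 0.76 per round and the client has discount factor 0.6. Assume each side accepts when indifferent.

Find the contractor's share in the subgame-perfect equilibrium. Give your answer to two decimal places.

31.58

Round 4 (the client proposes): the contractor gets 9 if talks fail, so the client offers 9 and keeps 41.
Round 3 (the contractor proposes): the client can get 41 next round, worth 0.6 × 41 = 24.6 now, so the contractor offers 24.6, keeping 25.4.
Round 2 (the client proposes): the contractor can get 25.4 next round, worth 0.76 × 25.4 = 19.304 now, so the client offers 19.304, keeping 30.696.
Round 1 (the contractor proposes): the client can get 30.696 next round, worth 0.6 × 30.696 = 18.4176 now; the contractor offers that and keeps 31.5824.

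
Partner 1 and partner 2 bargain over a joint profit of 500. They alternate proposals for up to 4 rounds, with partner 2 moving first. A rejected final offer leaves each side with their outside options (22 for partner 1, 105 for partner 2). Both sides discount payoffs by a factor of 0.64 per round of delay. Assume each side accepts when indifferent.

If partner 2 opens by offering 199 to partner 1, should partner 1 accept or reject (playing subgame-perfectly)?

Round 4 (partner 1 proposes): partner 2 gets 105 if talks fail, so partner 1 offers 105 and keeps 395.
Round 3 (partner 2 proposes): partner 1 can get 395 next round, worth 0.64 × 395 = 252.8 now; partner 2 offers that and keeps 247.2.
Round 2 (partner 1 proposes): partner 2 can get 247.2 next round, worth 0.64 × 247.2 = 158.208 now; partner 1 offers that and keeps 341.792.
So by rejecting in round 1, partner 1 gets 341.792 next round, worth 0.64 × 341.792 = 218.74688 now.
Offer 199 < 218.74688, so partner 1 rejects.

Reject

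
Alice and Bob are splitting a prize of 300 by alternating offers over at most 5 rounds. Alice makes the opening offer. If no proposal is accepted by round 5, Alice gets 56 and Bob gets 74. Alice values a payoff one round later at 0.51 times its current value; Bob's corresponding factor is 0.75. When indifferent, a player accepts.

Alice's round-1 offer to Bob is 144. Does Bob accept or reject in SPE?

Round 5 (Alice proposes): Bob gets 74 if talks fail, so Alice offers 74 and keeps 226.
Round 4 (Bob proposes): Alice can get 226 next round, worth 0.51 × 226 = 115.26 now; Bob offers that and keeps 184.74.
Round 3 (Alice proposes): Bob can get 184.74 next round, worth 0.75 × 184.74 = 138.555 now. Alice offers 138.555 and keeps 300 − 138.555 = 161.445.
Round 2 (Bob proposes): Alice can get 161.445 next round, worth 0.51 × 161.445 = 82.33695 now; Bob offers that and keeps 217.66305.
So by rejecting in round 1, Bob gets 217.66305 next round, worth 0.75 × 217.66305 = 163.2472875 now.
Offer 144 < 163.2472875, so Bob rejects.

Reject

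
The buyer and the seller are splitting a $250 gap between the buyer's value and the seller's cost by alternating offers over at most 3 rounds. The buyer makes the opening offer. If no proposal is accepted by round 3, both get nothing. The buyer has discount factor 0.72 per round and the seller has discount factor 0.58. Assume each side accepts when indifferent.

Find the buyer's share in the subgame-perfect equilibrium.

Solve by backward induction from round 3.
Round 3 (the buyer proposes): the seller will accept anything ≥ 0, so the buyer offers 0 and keeps 250.
Round 2 (the seller proposes): the buyer can get 250 next round, worth 0.72 × 250 = 180 now; the seller offers that and keeps 70.
Round 1 (the buyer proposes): the seller can get 70 next round, worth 0.58 × 70 = 40.6 now, so the buyer offers 40.6, keeping 209.4.

209.4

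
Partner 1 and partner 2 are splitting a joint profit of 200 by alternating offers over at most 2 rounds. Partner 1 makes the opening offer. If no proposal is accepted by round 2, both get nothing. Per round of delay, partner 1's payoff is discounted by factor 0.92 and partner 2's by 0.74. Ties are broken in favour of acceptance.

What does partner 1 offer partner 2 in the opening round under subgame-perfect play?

Round 2 (partner 2 proposes): rejection yields 0 for partner 1; partner 2 offers 0 and keeps 200.
Round 1 (partner 1 proposes): partner 2 can get 200 next round, worth 0.74 × 200 = 148 now; partner 1 offers that and keeps 52.

148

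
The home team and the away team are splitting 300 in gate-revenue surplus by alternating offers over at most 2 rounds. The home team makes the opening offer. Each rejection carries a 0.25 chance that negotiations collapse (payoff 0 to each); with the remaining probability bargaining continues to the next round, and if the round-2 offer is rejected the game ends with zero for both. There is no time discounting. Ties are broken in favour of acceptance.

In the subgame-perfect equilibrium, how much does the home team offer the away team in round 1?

Round 2 (the away team proposes): rejection yields 0 for the home team; the away team offers 0 and keeps 300.
Round 1 (the home team proposes): rejecting gives the away team an expected 0.75 × 300 = 225, so the home team offers 225, keeping 75.

225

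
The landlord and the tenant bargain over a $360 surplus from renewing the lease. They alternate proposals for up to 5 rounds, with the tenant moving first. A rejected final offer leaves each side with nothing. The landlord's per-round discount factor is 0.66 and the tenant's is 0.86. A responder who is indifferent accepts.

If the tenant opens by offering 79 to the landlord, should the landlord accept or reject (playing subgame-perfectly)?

Work out the landlord's continuation value if the offer is rejected.
Round 5 (the tenant proposes): rejection yields 0 for the landlord; the tenant offers 0 and keeps 360.
Round 4 (the landlord proposes): the tenant can get 360 next round, worth 0.86 × 360 = 309.6 now; the landlord offers that and keeps 50.4.
Round 3 (the tenant proposes): the landlord can get 50.4 next round, worth 0.66 × 50.4 = 33.264 now. The tenant offers 33.264 and keeps 360 − 33.264 = 326.736.
Round 2 (the landlord proposes): the tenant can get 326.736 next round, worth 0.86 × 326.736 = 280.99296 now. The landlord offers 280.99296 and keeps 360 − 280.99296 = 79.00704.
So by rejecting in round 1, the landlord gets 79.00704 next round, worth 0.66 × 79.00704 = 52.1446464 now.
Offer 79 ≥ 52.1446464, so the landlord accepts.

Accept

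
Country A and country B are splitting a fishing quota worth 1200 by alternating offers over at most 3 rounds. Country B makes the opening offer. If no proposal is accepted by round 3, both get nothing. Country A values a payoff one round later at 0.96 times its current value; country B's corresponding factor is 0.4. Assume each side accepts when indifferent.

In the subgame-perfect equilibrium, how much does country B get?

508.8

Solve by backward induction from round 3.
Round 3 (country B proposes): rejection yields 0 for country A; country B offers 0 and keeps 1200.
Round 2 (country A proposes): country B can get 1200 next round, worth 0.4 × 1200 = 480 now; country A offers that and keeps 720.
Round 1 (country B proposes): country A can get 720 next round, worth 0.96 × 720 = 691.2 now. Country B offers 691.2 and keeps 1200 − 691.2 = 508.8.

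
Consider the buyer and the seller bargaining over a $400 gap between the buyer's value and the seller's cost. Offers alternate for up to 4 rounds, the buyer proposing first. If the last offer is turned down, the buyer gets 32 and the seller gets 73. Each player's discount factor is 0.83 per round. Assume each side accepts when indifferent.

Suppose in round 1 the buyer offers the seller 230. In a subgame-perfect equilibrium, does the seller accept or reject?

Round 4 (the seller proposes): the buyer gets 32 if talks fail, so the seller offers 32 and keeps 368.
Round 3 (the buyer proposes): the seller can get 368 next round, worth 0.83 × 368 = 305.44 now; the buyer offers that and keeps 94.56.
Round 2 (the seller proposes): the buyer can get 94.56 next round, worth 0.83 × 94.56 = 78.4848 now, so the seller offers 78.4848, keeping 321.5152.
So by rejecting in round 1, the seller gets 321.5152 next round, worth 0.83 × 321.5152 = 266.857616 now.
Offer 230 < 266.857616, so the seller rejects.

Reject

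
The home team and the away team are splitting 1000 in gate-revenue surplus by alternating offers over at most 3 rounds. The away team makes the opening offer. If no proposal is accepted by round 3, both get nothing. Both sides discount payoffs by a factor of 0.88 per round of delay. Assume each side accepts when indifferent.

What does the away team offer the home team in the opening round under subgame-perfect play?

Work backward from the last round.
Round 3 (the away team proposes): rejection yields 0 for the home team; the away team offers 0 and keeps 1000.
Round 2 (the home team proposes): the away team can get 1000 next round, worth 0.88 × 1000 = 880 now. The home team offers 880 and keeps 1000 − 880 = 120.
Round 1 (the away team proposes): the home team can get 120 next round, worth 0.88 × 120 = 105.6 now. The away team offers 105.6 and keeps 1000 − 105.6 = 894.4.

105.6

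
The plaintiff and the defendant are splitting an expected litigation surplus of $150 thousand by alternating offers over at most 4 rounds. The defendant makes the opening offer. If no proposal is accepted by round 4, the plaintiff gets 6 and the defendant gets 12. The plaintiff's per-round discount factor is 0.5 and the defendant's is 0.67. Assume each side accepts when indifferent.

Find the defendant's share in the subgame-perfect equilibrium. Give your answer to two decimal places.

Round 4 (the plaintiff proposes): the defendant gets 12 if talks fail, so the plaintiff offers 12 and keeps 138.
Round 3 (the defendant proposes): the plaintiff can get 138 next round, worth 0.5 × 138 = 69 now. The defendant offers 69 and keeps 150 − 69 = 81.
Round 2 (the plaintiff proposes): the defendant can get 81 next round, worth 0.67 × 81 = 54.27 now. The plaintiff offers 54.27 and keeps 150 − 54.27 = 95.73.
Round 1 (the defendant proposes): the plaintiff can get 95.73 next round, worth 0.5 × 95.73 = 47.865 now; the defendant offers that and keeps 102.135.

102.14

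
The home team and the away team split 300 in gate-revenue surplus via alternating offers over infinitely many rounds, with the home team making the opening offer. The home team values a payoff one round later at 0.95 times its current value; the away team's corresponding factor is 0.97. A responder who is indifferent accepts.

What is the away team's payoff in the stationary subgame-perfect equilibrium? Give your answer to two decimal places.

Let x be the home team's share when the home team proposes and y be the away team's share when the away team proposes.
The away team accepts iff offered ≥ 0.97·y, so x = 300 − 0.97y. Symmetrically y = 300 − 0.95x.
Substituting: x = 300 − 0.97(300 − 0.95x), giving x(1 − 0.95·0.97) = 300(1 − 0.97).
So x = 300 × 0.03 / 0.0785 ≈ 114.6497, and the away team receives 300 − x ≈ 185.3503.

185.35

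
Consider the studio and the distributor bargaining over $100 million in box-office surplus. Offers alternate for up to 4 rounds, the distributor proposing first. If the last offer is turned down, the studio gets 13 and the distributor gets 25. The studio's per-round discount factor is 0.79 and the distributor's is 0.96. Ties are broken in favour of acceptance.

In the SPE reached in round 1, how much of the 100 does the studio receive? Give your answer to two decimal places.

Round 4 (the studio proposes): the distributor gets 25 if talks fail, so the studio offers 25 and keeps 75.
Round 3 (the distributor proposes): the studio can get 75 next round, worth 0.79 × 75 = 59.25 now. The distributor offers 59.25 and keeps 100 − 59.25 = 40.75.
Round 2 (the studio proposes): the distributor can get 40.75 next round, worth 0.96 × 40.75 = 39.12 now; the studio offers that and keeps 60.88.
Round 1 (the distributor proposes): the studio can get 60.88 next round, worth 0.79 × 60.88 = 48.0952 now, so the distributor offers 48.0952, keeping 51.9048.

48.10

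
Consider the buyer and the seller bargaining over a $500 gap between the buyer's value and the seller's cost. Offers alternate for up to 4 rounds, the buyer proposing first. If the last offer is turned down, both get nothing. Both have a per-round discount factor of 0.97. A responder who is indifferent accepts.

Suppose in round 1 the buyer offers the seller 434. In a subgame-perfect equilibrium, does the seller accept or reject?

Reject

Round 4 (the seller proposes): rejection yields 0 for the buyer; the seller offers 0 and keeps 500.
Round 3 (the buyer proposes): the seller can get 500 next round, worth 0.97 × 500 = 485 now. The buyer offers 485 and keeps 500 − 485 = 15.
Round 2 (the seller proposes): the buyer can get 15 next round, worth 0.97 × 15 = 14.55 now; the seller offers that and keeps 485.45.
So by rejecting in round 1, the seller gets 485.45 next round, worth 0.97 × 485.45 = 470.8865 now.
Offer 434 < 470.8865, so the seller rejects.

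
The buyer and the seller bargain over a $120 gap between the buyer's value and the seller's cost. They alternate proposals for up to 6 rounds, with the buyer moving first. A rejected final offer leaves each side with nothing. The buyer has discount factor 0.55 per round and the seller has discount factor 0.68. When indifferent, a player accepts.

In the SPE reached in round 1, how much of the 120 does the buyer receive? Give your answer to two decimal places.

58.13

Round 6 (the seller proposes): the buyer will accept anything ≥ 0, so the seller offers 0 and keeps 120.
Round 5 (the buyer proposes): the seller can get 120 next round, worth 0.68 × 120 = 81.6 now, so the buyer offers 81.6, keeping 38.4.
Round 4 (the seller proposes): the buyer can get 38.4 next round, worth 0.55 × 38.4 = 21.12 now, so the seller offers 21.12, keeping 98.88.
Round 3 (the buyer proposes): the seller can get 98.88 next round, worth 0.68 × 98.88 = 67.2384 now, so the buyer offers 67.2384, keeping 52.7616.
Round 2 (the seller proposes): the buyer can get 52.7616 next round, worth 0.55 × 52.7616 = 29.01888 now. The seller offers 29.01888 and keeps 120 − 29.01888 = 90.98112.
Round 1 (the buyer proposes): the seller can get 90.98112 next round, worth 0.68 × 90.98112 = 61.8671616 now, so the buyer offers 61.8671616, keeping 58.1328384.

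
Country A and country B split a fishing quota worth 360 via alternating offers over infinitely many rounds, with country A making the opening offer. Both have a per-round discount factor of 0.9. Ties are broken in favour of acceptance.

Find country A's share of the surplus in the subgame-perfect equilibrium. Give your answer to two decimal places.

189.47

In a stationary SPE each proposer offers the other exactly their discounted continuation value.
If country A keeps x when proposing and country B keeps y when proposing, then x = 360 − 0.9y and y = 360 − 0.9x.
Solving: x = 360(1 − 0.9) / (1 − 0.9·0.9) = 36 / 0.19 ≈ 189.4737.
Country B gets 360 − 189.4737 ≈ 170.5263.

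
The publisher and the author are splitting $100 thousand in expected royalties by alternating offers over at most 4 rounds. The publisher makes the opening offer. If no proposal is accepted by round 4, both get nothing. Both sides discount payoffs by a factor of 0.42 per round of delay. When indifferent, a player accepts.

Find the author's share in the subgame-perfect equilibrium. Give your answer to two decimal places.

Round 4 (the author proposes): the publisher will accept anything ≥ 0, so the author offers 0 and keeps 100.
Round 3 (the publisher proposes): the author can get 100 next round, worth 0.42 × 100 = 42 now; the publisher offers that and keeps 58.
Round 2 (the author proposes): the publisher can get 58 next round, worth 0.42 × 58 = 24.36 now, so the author offers 24.36, keeping 75.64.
Round 1 (the publisher proposes): the author can get 75.64 next round, worth 0.42 × 75.64 = 31.7688 now; the publisher offers that and keeps 68.2312.

31.77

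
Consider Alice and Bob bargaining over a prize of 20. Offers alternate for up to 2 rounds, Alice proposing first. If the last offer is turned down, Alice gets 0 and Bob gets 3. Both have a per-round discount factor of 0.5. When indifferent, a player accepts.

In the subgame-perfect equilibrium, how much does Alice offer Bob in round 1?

10

Round 2 (Bob proposes): rejection yields 0 for Alice; Bob offers 0 and keeps 20.
Round 1 (Alice proposes): Bob can get 20 next round, worth 0.5 × 20 = 10 now; Alice offers that and keeps 10.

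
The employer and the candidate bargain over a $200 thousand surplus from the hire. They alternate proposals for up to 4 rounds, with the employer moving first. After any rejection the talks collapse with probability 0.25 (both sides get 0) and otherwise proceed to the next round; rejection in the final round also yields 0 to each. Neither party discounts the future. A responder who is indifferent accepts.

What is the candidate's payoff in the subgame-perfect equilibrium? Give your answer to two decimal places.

Round 4 (the candidate proposes): rejection yields 0 for the employer; the candidate offers 0 and keeps 200.
Round 3 (the employer proposes): rejecting gives the candidate an expected 0.75 × 200 = 150. The employer offers 150 and keeps 200 − 150 = 50.
Round 2 (the candidate proposes): rejecting gives the employer an expected 0.75 × 50 = 37.5. The candidate offers 37.5 and keeps 200 − 37.5 = 162.5.
Round 1 (the employer proposes): rejecting gives the candidate an expected 0.75 × 162.5 = 121.875; the employer offers that and keeps 78.125.

121.88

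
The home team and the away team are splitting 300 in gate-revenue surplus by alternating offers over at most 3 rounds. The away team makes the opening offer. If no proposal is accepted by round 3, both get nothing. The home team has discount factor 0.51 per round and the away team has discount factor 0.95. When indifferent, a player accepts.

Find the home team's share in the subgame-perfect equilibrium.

Round 3 (the away team proposes): the home team will accept anything ≥ 0, so the away team offers 0 and keeps 300.
Round 2 (the home team proposes): the away team can get 300 next round, worth 0.95 × 300 = 285 now. The home team offers 285 and keeps 300 − 285 = 15.
Round 1 (the away team proposes): the home team can get 15 next round, worth 0.51 × 15 = 7.65 now. The away team offers 7.65 and keeps 300 − 7.65 = 292.35.

7.65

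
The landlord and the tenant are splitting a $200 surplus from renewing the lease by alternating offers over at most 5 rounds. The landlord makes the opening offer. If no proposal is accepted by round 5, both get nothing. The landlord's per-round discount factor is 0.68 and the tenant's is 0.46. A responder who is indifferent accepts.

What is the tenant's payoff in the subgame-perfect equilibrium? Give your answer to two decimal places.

38.65

Round 5 (the landlord proposes): rejection yields 0 for the tenant; the landlord offers 0 and keeps 200.
Round 4 (the tenant proposes): the landlord can get 200 next round, worth 0.68 × 200 = 136 now, so the tenant offers 136, keeping 64.
Round 3 (the landlord proposes): the tenant can get 64 next round, worth 0.46 × 64 = 29.44 now; the landlord offers that and keeps 170.56.
Round 2 (the tenant proposes): the landlord can get 170.56 next round, worth 0.68 × 170.56 = 115.9808 now. The tenant offers 115.9808 and keeps 200 − 115.9808 = 84.0192.
Round 1 (the landlord proposes): the tenant can get 84.0192 next round, worth 0.46 × 84.0192 = 38.648832 now; the landlord offers that and keeps 161.351168.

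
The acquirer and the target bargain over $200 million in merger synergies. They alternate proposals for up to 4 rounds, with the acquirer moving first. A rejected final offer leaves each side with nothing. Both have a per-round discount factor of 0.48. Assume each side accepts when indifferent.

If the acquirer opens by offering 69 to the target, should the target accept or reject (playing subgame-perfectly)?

Work out the target's continuation value if the offer is rejected.
Round 4 (the target proposes): rejection yields 0 for the acquirer; the target offers 0 and keeps 200.
Round 3 (the acquirer proposes): the target can get 200 next round, worth 0.48 × 200 = 96 now. The acquirer offers 96 and keeps 200 − 96 = 104.
Round 2 (the target proposes): the acquirer can get 104 next round, worth 0.48 × 104 = 49.92 now, so the target offers 49.92, keeping 150.08.
So by rejecting in round 1, the target gets 150.08 next round, worth 0.48 × 150.08 = 72.0384 now.
Offer 69 < 72.0384, so the target rejects.

Reject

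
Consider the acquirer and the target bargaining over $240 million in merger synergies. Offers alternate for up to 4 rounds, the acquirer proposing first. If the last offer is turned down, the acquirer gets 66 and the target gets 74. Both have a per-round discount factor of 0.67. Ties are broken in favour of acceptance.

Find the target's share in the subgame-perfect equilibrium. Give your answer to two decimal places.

Round 4 (the target proposes): the acquirer gets 66 if talks fail, so the target offers 66 and keeps 174.
Round 3 (the acquirer proposes): the target can get 174 next round, worth 0.67 × 174 = 116.58 now, so the acquirer offers 116.58, keeping 123.42.
Round 2 (the target proposes): the acquirer can get 123.42 next round, worth 0.67 × 123.42 = 82.6914 now; the target offers that and keeps 157.3086.
Round 1 (the acquirer proposes): the target can get 157.3086 next round, worth 0.67 × 157.3086 = 105.396762 now, so the acquirer offers 105.396762, keeping 134.603238.

105.40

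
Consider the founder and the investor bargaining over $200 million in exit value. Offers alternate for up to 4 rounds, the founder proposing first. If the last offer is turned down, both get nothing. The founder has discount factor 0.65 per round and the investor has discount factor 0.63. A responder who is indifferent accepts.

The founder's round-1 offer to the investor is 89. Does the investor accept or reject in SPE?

Work out the investor's continuation value if the offer is rejected.
Round 4 (the investor proposes): rejection yields 0 for the founder; the investor offers 0 and keeps 200.
Round 3 (the founder proposes): the investor can get 200 next round, worth 0.63 × 200 = 126 now; the founder offers that and keeps 74.
Round 2 (the investor proposes): the founder can get 74 next round, worth 0.65 × 74 = 48.1 now; the investor offers that and keeps 151.9.
So by rejecting in round 1, the investor gets 151.9 next round, worth 0.63 × 151.9 = 95.697 now.
Offer 89 < 95.697, so the investor rejects.

Reject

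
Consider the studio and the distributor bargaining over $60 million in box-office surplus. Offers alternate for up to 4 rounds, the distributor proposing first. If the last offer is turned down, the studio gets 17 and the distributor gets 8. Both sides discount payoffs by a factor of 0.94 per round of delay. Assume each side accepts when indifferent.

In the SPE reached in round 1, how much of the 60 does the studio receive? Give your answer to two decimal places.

46.57

Round 4 (the studio proposes): the distributor gets 8 if talks fail, so the studio offers 8 and keeps 52.
Round 3 (the distributor proposes): the studio can get 52 next round, worth 0.94 × 52 = 48.88 now. The distributor offers 48.88 and keeps 60 − 48.88 = 11.12.
Round 2 (the studio proposes): the distributor can get 11.12 next round, worth 0.94 × 11.12 = 10.4528 now, so the studio offers 10.4528, keeping 49.5472.
Round 1 (the distributor proposes): the studio can get 49.5472 next round, worth 0.94 × 49.5472 = 46.574368 now; the distributor offers that and keeps 13.425632.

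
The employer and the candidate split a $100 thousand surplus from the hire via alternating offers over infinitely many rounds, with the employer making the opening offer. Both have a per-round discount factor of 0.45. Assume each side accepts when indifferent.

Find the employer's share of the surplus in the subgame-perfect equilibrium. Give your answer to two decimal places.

68.97

When the employer proposes, the candidate accepts any offer worth at least 0.45 times what the candidate would get by proposing next round; and vice versa.
This gives x = 100 − 0.45y and y = 100 − 0.45x, where x and y are each side's share when it proposes.
Hence (1 − 0.45·0.45)x = 100(1 − 0.45), i.e. 0.7975·x = 55.
x ≈ 68.9655; the candidate's share is 100 − x ≈ 31.0345.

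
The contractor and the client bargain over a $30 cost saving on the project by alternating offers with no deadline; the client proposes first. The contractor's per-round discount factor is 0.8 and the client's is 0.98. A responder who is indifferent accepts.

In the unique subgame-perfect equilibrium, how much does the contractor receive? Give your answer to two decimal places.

2.22

When the client proposes, the contractor accepts any offer worth at least 0.8 times what the contractor would get by proposing next round; and vice versa.
This gives x = 30 − 0.8y and y = 30 − 0.98x, where x and y are each side's share when it proposes.
Hence (1 − 0.8·0.98)x = 30(1 − 0.8), i.e. 0.216·x = 6.
x ≈ 27.7778; the contractor's share is 30 − x ≈ 2.2222.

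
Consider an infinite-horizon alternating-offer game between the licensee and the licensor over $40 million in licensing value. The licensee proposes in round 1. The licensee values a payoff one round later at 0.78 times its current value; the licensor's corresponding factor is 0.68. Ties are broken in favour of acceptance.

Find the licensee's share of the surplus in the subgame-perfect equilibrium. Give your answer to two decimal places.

When the licensee proposes, the licensor accepts any offer worth at least 0.68 times what the licensor would get by proposing next round; and vice versa.
This gives x = 40 − 0.68y and y = 40 − 0.78x, where x and y are each side's share when it proposes.
Hence (1 − 0.68·0.78)x = 40(1 − 0.68), i.e. 0.4696·x = 12.8.
x ≈ 27.2572; the licensor's share is 40 − x ≈ 12.7428.

27.26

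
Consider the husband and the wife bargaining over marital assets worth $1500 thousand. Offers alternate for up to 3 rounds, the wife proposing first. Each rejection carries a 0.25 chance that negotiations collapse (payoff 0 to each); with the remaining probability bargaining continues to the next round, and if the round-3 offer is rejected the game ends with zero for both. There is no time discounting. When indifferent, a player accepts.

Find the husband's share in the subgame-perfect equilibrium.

By backward induction:
Round 3 (the wife proposes): rejection yields 0 for the husband; the wife offers 0 and keeps 1500.
Round 2 (the husband proposes): rejecting gives the wife an expected 0.75 × 1500 = 1125, so the husband offers 1125, keeping 375.
Round 1 (the wife proposes): rejecting gives the husband an expected 0.75 × 375 = 281.25; the wife offers that and keeps 1218.75.

281.25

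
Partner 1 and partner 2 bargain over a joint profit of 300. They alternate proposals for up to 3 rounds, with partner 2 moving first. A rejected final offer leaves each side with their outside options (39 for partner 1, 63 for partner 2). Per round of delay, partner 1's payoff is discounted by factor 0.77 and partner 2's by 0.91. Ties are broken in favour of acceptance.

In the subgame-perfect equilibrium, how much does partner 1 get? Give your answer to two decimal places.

Work backward from the last round.
Round 3 (partner 2 proposes): partner 1 gets 39 if talks fail, so partner 2 offers 39 and keeps 261.
Round 2 (partner 1 proposes): partner 2 can get 261 next round, worth 0.91 × 261 = 237.51 now, so partner 1 offers 237.51, keeping 62.49.
Round 1 (partner 2 proposes): partner 1 can get 62.49 next round, worth 0.77 × 62.49 = 48.1173 now. Partner 2 offers 48.1173 and keeps 300 − 48.1173 = 251.8827.

48.12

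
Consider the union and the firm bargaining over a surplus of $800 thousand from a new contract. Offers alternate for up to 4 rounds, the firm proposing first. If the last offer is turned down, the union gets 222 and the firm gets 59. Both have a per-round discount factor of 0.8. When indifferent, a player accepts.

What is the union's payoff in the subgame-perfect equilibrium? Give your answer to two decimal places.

507.39

Round 4 (the union proposes): the firm gets 59 if talks fail, so the union offers 59 and keeps 741.
Round 3 (the firm proposes): the union can get 741 next round, worth 0.8 × 741 = 592.8 now; the firm offers that and keeps 207.2.
Round 2 (the union proposes): the firm can get 207.2 next round, worth 0.8 × 207.2 = 165.76 now, so the union offers 165.76, keeping 634.24.
Round 1 (the firm proposes): the union can get 634.24 next round, worth 0.8 × 634.24 = 507.392 now; the firm offers that and keeps 292.608.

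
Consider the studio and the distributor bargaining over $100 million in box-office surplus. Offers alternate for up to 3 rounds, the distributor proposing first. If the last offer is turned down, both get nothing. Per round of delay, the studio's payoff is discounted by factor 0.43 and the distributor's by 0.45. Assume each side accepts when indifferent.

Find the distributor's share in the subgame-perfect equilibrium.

Work backward from the last round.
Round 3 (the distributor proposes): the studio will accept anything ≥ 0, so the distributor offers 0 and keeps 100.
Round 2 (the studio proposes): the distributor can get 100 next round, worth 0.45 × 100 = 45 now, so the studio offers 45, keeping 55.
Round 1 (the distributor proposes): the studio can get 55 next round, worth 0.43 × 55 = 23.65 now, so the distributor offers 23.65, keeping 76.35.

76.35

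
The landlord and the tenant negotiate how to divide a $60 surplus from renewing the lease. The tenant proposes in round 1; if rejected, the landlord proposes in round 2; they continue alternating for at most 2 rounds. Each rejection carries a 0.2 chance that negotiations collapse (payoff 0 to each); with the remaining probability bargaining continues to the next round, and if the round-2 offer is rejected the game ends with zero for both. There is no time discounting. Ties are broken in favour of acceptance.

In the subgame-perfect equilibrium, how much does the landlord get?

48

Round 2 (the landlord proposes): the tenant will accept anything ≥ 0, so the landlord offers 0 and keeps 60.
Round 1 (the tenant proposes): rejecting gives the landlord an expected 0.8 × 60 = 48; the tenant offers that and keeps 12.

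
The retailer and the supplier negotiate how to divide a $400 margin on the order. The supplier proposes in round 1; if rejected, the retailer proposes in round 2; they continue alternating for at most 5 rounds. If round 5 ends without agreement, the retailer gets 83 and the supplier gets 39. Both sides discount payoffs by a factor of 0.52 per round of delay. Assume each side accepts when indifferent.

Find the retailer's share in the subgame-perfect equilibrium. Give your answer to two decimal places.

Round 5 (the supplier proposes): the retailer gets 83 if talks fail, so the supplier offers 83 and keeps 317.
Round 4 (the retailer proposes): the supplier can get 317 next round, worth 0.52 × 317 = 164.84 now, so the retailer offers 164.84, keeping 235.16.
Round 3 (the supplier proposes): the retailer can get 235.16 next round, worth 0.52 × 235.16 = 122.2832 now, so the supplier offers 122.2832, keeping 277.7168.
Round 2 (the retailer proposes): the supplier can get 277.7168 next round, worth 0.52 × 277.7168 = 144.412736 now. The retailer offers 144.412736 and keeps 400 − 144.412736 = 255.587264.
Round 1 (the supplier proposes): the retailer can get 255.587264 next round, worth 0.52 × 255.587264 = 132.90537728 now. The supplier offers 132.90537728 and keeps 400 − 132.90537728 = 267.09462272.

132.91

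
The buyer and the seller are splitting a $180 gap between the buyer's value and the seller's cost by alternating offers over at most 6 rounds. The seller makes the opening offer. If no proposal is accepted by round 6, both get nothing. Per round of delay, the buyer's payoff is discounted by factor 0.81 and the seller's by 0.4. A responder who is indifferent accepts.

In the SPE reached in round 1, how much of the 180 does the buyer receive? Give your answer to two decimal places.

By backward induction:
Round 6 (the buyer proposes): the seller will accept anything ≥ 0, so the buyer offers 0 and keeps 180.
Round 5 (the seller proposes): the buyer can get 180 next round, worth 0.81 × 180 = 145.8 now, so the seller offers 145.8, keeping 34.2.
Round 4 (the buyer proposes): the seller can get 34.2 next round, worth 0.4 × 34.2 = 13.68 now. The buyer offers 13.68 and keeps 180 − 13.68 = 166.32.
Round 3 (the seller proposes): the buyer can get 166.32 next round, worth 0.81 × 166.32 = 134.7192 now; the seller offers that and keeps 45.2808.
Round 2 (the buyer proposes): the seller can get 45.2808 next round, worth 0.4 × 45.2808 = 18.11232 now, so the buyer offers 18.11232, keeping 161.88768.
Round 1 (the seller proposes): the buyer can get 161.88768 next round, worth 0.81 × 161.88768 = 131.1290208 now. The seller offers 131.1290208 and keeps 180 − 131.1290208 = 48.8709792.

131.13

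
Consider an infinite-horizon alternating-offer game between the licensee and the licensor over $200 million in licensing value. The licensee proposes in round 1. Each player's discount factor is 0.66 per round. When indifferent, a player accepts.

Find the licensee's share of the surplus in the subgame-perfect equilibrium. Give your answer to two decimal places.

120.48

Let x be the licensee's share when the licensee proposes and y be the licensor's share when the licensor proposes.
The licensor accepts iff offered ≥ 0.66·y, so x = 200 − 0.66y. Symmetrically y = 200 − 0.66x.
Substituting: x = 200 − 0.66(200 − 0.66x), giving x(1 − 0.66·0.66) = 200(1 − 0.66).
So x = 200 × 0.34 / 0.5644 ≈ 120.4819, and the licensor receives 200 − x ≈ 79.5181.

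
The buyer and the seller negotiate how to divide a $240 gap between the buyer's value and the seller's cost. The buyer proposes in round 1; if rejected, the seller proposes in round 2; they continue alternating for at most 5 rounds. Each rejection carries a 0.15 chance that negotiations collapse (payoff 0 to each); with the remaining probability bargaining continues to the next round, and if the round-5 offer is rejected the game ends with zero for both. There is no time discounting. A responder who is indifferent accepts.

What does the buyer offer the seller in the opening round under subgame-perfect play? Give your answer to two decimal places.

52.71

By backward induction:
Round 5 (the buyer proposes): rejection yields 0 for the seller; the buyer offers 0 and keeps 240.
Round 4 (the seller proposes): rejecting gives the buyer an expected 0.85 × 240 = 204. The seller offers 204 and keeps 240 − 204 = 36.
Round 3 (the buyer proposes): rejecting gives the seller an expected 0.85 × 36 = 30.6. The buyer offers 30.6 and keeps 240 − 30.6 = 209.4.
Round 2 (the seller proposes): rejecting gives the buyer an expected 0.85 × 209.4 = 177.99; the seller offers that and keeps 62.01.
Round 1 (the buyer proposes): rejecting gives the seller an expected 0.85 × 62.01 = 52.7085, so the buyer offers 52.7085, keeping 187.2915.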